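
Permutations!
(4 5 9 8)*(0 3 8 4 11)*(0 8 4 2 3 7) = [7, 1, 3, 4, 5, 9, 6, 0, 11, 2, 10, 8] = (0 7)(2 3 4 5 9)(8 11)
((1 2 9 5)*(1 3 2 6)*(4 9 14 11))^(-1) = ((1 6)(2 14 11 4 9 5 3))^(-1) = (1 6)(2 3 5 9 4 11 14)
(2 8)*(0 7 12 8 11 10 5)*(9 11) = (0 7 12 8 2 9 11 10 5) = [7, 1, 9, 3, 4, 0, 6, 12, 2, 11, 5, 10, 8]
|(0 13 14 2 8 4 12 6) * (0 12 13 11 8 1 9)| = 18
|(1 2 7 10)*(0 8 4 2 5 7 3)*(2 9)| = 12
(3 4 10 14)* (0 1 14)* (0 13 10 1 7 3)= [7, 14, 2, 4, 1, 5, 6, 3, 8, 9, 13, 11, 12, 10, 0]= (0 7 3 4 1 14)(10 13)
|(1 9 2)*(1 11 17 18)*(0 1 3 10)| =9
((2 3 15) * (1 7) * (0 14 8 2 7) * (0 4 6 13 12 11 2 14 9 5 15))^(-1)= ((0 9 5 15 7 1 4 6 13 12 11 2 3)(8 14))^(-1)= (0 3 2 11 12 13 6 4 1 7 15 5 9)(8 14)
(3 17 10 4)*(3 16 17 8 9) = [0, 1, 2, 8, 16, 5, 6, 7, 9, 3, 4, 11, 12, 13, 14, 15, 17, 10] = (3 8 9)(4 16 17 10)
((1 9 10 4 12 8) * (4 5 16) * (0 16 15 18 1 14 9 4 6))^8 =((0 16 6)(1 4 12 8 14 9 10 5 15 18))^8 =(0 6 16)(1 15 10 14 12)(4 18 5 9 8)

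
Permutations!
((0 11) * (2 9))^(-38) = (11) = ((0 11)(2 9))^(-38)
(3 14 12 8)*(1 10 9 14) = (1 10 9 14 12 8 3) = [0, 10, 2, 1, 4, 5, 6, 7, 3, 14, 9, 11, 8, 13, 12]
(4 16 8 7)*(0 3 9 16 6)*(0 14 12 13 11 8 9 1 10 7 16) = (0 3 1 10 7 4 6 14 12 13 11 8 16 9) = [3, 10, 2, 1, 6, 5, 14, 4, 16, 0, 7, 8, 13, 11, 12, 15, 9]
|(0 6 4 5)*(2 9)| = 4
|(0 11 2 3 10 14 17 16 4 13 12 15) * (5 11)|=13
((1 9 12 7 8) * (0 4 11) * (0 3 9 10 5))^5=(0 12 5 9 10 3 1 11 8 4 7)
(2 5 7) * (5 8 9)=(2 8 9 5 7)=[0, 1, 8, 3, 4, 7, 6, 2, 9, 5]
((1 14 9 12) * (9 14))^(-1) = (14)(1 12 9)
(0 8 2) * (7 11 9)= (0 8 2)(7 11 9)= [8, 1, 0, 3, 4, 5, 6, 11, 2, 7, 10, 9]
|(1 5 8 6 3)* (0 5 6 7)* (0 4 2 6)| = 9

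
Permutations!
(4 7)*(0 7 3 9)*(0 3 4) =(0 7)(3 9) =[7, 1, 2, 9, 4, 5, 6, 0, 8, 3]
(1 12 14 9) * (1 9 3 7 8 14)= (1 12)(3 7 8 14)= [0, 12, 2, 7, 4, 5, 6, 8, 14, 9, 10, 11, 1, 13, 3]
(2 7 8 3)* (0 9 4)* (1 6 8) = (0 9 4)(1 6 8 3 2 7) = [9, 6, 7, 2, 0, 5, 8, 1, 3, 4]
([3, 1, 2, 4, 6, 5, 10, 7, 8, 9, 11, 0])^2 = (0 4 10)(3 6 11)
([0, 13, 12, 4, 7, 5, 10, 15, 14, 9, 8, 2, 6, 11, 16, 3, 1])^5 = [0, 6, 14, 4, 7, 5, 1, 15, 11, 9, 13, 8, 16, 10, 2, 3, 12]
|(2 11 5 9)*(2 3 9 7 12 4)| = 6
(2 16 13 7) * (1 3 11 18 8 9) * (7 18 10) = (1 3 11 10 7 2 16 13 18 8 9) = [0, 3, 16, 11, 4, 5, 6, 2, 9, 1, 7, 10, 12, 18, 14, 15, 13, 17, 8]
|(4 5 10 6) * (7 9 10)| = |(4 5 7 9 10 6)| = 6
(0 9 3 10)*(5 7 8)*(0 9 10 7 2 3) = (0 10 9)(2 3 7 8 5) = [10, 1, 3, 7, 4, 2, 6, 8, 5, 0, 9]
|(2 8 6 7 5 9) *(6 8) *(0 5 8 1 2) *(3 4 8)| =21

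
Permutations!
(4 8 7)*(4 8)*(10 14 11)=(7 8)(10 14 11)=[0, 1, 2, 3, 4, 5, 6, 8, 7, 9, 14, 10, 12, 13, 11]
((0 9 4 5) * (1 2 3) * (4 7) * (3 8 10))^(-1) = ((0 9 7 4 5)(1 2 8 10 3))^(-1) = (0 5 4 7 9)(1 3 10 8 2)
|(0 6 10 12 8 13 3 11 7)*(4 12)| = |(0 6 10 4 12 8 13 3 11 7)| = 10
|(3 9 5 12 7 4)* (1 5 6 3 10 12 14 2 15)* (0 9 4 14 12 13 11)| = |(0 9 6 3 4 10 13 11)(1 5 12 7 14 2 15)| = 56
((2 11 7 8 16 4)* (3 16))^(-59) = (2 3 11 16 7 4 8)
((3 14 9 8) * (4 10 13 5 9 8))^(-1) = ((3 14 8)(4 10 13 5 9))^(-1) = (3 8 14)(4 9 5 13 10)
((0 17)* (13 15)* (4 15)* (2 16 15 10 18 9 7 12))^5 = ((0 17)(2 16 15 13 4 10 18 9 7 12))^5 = (0 17)(2 10)(4 12)(7 13)(9 15)(16 18)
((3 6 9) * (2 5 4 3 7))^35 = (9)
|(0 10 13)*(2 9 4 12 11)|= |(0 10 13)(2 9 4 12 11)|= 15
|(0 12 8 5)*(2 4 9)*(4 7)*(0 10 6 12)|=|(2 7 4 9)(5 10 6 12 8)|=20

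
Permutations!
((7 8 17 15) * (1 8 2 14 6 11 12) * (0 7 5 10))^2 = ((0 7 2 14 6 11 12 1 8 17 15 5 10))^2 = (0 2 6 12 8 15 10 7 14 11 1 17 5)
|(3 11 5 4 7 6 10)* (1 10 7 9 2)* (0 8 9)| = |(0 8 9 2 1 10 3 11 5 4)(6 7)| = 10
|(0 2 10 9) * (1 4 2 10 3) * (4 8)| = 15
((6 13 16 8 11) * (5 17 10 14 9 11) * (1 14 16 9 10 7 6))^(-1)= (1 11 9 13 6 7 17 5 8 16 10 14)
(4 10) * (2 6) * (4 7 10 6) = (2 4 6)(7 10) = [0, 1, 4, 3, 6, 5, 2, 10, 8, 9, 7]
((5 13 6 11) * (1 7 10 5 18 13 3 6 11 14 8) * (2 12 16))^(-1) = (1 8 14 6 3 5 10 7)(2 16 12)(11 13 18)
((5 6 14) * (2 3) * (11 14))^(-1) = (2 3)(5 14 11 6) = ((2 3)(5 6 11 14))^(-1)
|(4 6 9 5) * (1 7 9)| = |(1 7 9 5 4 6)| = 6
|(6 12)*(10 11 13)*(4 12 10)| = |(4 12 6 10 11 13)| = 6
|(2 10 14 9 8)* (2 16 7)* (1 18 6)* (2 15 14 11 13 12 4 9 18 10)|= |(1 10 11 13 12 4 9 8 16 7 15 14 18 6)|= 14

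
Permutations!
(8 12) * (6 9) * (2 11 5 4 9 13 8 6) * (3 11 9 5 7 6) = (2 9)(3 11 7 6 13 8 12)(4 5) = [0, 1, 9, 11, 5, 4, 13, 6, 12, 2, 10, 7, 3, 8]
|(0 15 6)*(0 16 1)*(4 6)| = |(0 15 4 6 16 1)| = 6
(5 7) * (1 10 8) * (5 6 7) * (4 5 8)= (1 10 4 5 8)(6 7)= [0, 10, 2, 3, 5, 8, 7, 6, 1, 9, 4]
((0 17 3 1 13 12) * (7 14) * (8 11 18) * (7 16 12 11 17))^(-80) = ((0 7 14 16 12)(1 13 11 18 8 17 3))^(-80) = (1 8 13 17 11 3 18)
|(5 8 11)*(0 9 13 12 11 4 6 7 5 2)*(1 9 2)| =10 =|(0 2)(1 9 13 12 11)(4 6 7 5 8)|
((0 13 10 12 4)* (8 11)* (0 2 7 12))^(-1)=((0 13 10)(2 7 12 4)(8 11))^(-1)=(0 10 13)(2 4 12 7)(8 11)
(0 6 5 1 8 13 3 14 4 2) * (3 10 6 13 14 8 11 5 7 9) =(0 13 10 6 7 9 3 8 14 4 2)(1 11 5) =[13, 11, 0, 8, 2, 1, 7, 9, 14, 3, 6, 5, 12, 10, 4]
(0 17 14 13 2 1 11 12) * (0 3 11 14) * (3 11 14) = [17, 3, 1, 14, 4, 5, 6, 7, 8, 9, 10, 12, 11, 2, 13, 15, 16, 0] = (0 17)(1 3 14 13 2)(11 12)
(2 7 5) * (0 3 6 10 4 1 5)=(0 3 6 10 4 1 5 2 7)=[3, 5, 7, 6, 1, 2, 10, 0, 8, 9, 4]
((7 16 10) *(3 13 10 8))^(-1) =((3 13 10 7 16 8))^(-1) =(3 8 16 7 10 13)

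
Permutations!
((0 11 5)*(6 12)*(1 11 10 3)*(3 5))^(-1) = (0 5 10)(1 3 11)(6 12)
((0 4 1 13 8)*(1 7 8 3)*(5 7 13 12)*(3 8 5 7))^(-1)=(0 8 13 4)(1 3 5 7 12)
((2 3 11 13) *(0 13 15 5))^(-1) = (0 5 15 11 3 2 13)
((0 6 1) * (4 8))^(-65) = ((0 6 1)(4 8))^(-65) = (0 6 1)(4 8)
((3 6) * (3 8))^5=((3 6 8))^5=(3 8 6)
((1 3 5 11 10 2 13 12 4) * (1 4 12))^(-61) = (1 5 10 13 3 11 2)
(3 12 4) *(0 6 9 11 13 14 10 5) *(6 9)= (0 9 11 13 14 10 5)(3 12 4)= [9, 1, 2, 12, 3, 0, 6, 7, 8, 11, 5, 13, 4, 14, 10]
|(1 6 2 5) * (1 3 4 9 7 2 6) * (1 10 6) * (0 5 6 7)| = 5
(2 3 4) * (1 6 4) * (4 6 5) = [0, 5, 3, 1, 2, 4, 6] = (6)(1 5 4 2 3)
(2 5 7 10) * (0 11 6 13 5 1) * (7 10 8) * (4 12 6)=[11, 0, 1, 3, 12, 10, 13, 8, 7, 9, 2, 4, 6, 5]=(0 11 4 12 6 13 5 10 2 1)(7 8)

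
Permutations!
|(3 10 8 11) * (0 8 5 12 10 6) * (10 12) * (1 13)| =10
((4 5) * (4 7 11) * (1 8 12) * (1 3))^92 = ((1 8 12 3)(4 5 7 11))^92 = (12)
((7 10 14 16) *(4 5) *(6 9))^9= ((4 5)(6 9)(7 10 14 16))^9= (4 5)(6 9)(7 10 14 16)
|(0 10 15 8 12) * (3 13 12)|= 7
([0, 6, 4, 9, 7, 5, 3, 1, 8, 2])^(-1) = (1 7 4 2 9 3 6)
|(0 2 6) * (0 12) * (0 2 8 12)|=5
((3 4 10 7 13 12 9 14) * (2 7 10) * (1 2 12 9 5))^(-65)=(1 14)(2 3)(4 7)(5 9)(12 13)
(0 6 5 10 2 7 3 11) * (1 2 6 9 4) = [9, 2, 7, 11, 1, 10, 5, 3, 8, 4, 6, 0] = (0 9 4 1 2 7 3 11)(5 10 6)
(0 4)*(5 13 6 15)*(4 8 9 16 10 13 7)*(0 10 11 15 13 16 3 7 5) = (0 8 9 3 7 4 10 16 11 15)(6 13) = [8, 1, 2, 7, 10, 5, 13, 4, 9, 3, 16, 15, 12, 6, 14, 0, 11]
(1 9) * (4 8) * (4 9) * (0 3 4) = (0 3 4 8 9 1) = [3, 0, 2, 4, 8, 5, 6, 7, 9, 1]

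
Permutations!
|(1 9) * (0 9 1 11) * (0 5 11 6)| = |(0 9 6)(5 11)| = 6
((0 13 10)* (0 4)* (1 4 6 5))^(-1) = ((0 13 10 6 5 1 4))^(-1) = (0 4 1 5 6 10 13)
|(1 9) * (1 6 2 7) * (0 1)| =|(0 1 9 6 2 7)| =6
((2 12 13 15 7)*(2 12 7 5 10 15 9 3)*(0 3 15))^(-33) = (0 15 12 3 5 13 2 10 9 7)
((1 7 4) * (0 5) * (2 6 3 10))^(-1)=(0 5)(1 4 7)(2 10 3 6)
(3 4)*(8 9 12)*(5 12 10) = (3 4)(5 12 8 9 10) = [0, 1, 2, 4, 3, 12, 6, 7, 9, 10, 5, 11, 8]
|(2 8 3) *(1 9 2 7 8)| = |(1 9 2)(3 7 8)| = 3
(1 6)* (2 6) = [0, 2, 6, 3, 4, 5, 1] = (1 2 6)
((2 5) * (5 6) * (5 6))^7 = (6)(2 5) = ((6)(2 5))^7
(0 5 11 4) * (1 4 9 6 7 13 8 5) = (0 1 4)(5 11 9 6 7 13 8) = [1, 4, 2, 3, 0, 11, 7, 13, 5, 6, 10, 9, 12, 8]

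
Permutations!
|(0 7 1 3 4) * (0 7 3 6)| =6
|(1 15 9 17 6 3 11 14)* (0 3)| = |(0 3 11 14 1 15 9 17 6)| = 9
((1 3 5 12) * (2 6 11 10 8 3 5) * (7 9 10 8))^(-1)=((1 5 12)(2 6 11 8 3)(7 9 10))^(-1)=(1 12 5)(2 3 8 11 6)(7 10 9)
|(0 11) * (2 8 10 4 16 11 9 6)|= |(0 9 6 2 8 10 4 16 11)|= 9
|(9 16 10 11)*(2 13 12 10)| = 7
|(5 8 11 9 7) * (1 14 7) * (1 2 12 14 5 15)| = 10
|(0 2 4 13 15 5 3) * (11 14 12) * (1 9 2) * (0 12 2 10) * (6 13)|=|(0 1 9 10)(2 4 6 13 15 5 3 12 11 14)|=20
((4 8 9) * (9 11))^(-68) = (11)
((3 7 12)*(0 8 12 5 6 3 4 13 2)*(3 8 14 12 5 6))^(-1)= ((0 14 12 4 13 2)(3 7 6 8 5))^(-1)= (0 2 13 4 12 14)(3 5 8 6 7)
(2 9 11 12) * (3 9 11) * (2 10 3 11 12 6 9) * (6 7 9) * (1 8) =[0, 8, 12, 2, 4, 5, 6, 9, 1, 11, 3, 7, 10] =(1 8)(2 12 10 3)(7 9 11)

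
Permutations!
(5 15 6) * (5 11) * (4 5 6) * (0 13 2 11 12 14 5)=(0 13 2 11 6 12 14 5 15 4)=[13, 1, 11, 3, 0, 15, 12, 7, 8, 9, 10, 6, 14, 2, 5, 4]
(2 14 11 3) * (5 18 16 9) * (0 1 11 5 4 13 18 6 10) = (0 1 11 3 2 14 5 6 10)(4 13 18 16 9) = [1, 11, 14, 2, 13, 6, 10, 7, 8, 4, 0, 3, 12, 18, 5, 15, 9, 17, 16]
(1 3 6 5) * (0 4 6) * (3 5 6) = [4, 5, 2, 0, 3, 1, 6] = (6)(0 4 3)(1 5)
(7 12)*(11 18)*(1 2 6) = (1 2 6)(7 12)(11 18) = [0, 2, 6, 3, 4, 5, 1, 12, 8, 9, 10, 18, 7, 13, 14, 15, 16, 17, 11]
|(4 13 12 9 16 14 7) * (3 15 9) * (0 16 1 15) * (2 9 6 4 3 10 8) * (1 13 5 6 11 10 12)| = |(0 16 14 7 3)(1 15 11 10 8 2 9 13)(4 5 6)| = 120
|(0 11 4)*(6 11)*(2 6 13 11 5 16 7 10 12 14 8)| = |(0 13 11 4)(2 6 5 16 7 10 12 14 8)| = 36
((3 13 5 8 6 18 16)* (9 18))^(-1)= (3 16 18 9 6 8 5 13)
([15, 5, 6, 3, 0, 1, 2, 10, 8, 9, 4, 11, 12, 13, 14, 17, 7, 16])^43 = [15, 5, 6, 3, 0, 1, 2, 10, 8, 9, 4, 11, 12, 13, 14, 17, 7, 16]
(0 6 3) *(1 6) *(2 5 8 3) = [1, 6, 5, 0, 4, 8, 2, 7, 3] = (0 1 6 2 5 8 3)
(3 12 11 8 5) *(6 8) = (3 12 11 6 8 5) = [0, 1, 2, 12, 4, 3, 8, 7, 5, 9, 10, 6, 11]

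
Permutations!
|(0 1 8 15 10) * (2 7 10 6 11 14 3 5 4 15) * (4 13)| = |(0 1 8 2 7 10)(3 5 13 4 15 6 11 14)| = 24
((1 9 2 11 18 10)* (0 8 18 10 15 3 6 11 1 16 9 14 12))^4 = ((0 8 18 15 3 6 11 10 16 9 2 1 14 12))^4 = (0 3 16 14 18 11 2)(1 8 6 9 12 15 10)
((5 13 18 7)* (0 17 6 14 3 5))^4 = ((0 17 6 14 3 5 13 18 7))^4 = (0 3 7 14 18 6 13 17 5)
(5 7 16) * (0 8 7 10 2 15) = (0 8 7 16 5 10 2 15) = [8, 1, 15, 3, 4, 10, 6, 16, 7, 9, 2, 11, 12, 13, 14, 0, 5]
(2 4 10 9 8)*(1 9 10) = [0, 9, 4, 3, 1, 5, 6, 7, 2, 8, 10] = (10)(1 9 8 2 4)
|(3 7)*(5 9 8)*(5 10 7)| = 6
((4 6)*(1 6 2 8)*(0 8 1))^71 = ((0 8)(1 6 4 2))^71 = (0 8)(1 2 4 6)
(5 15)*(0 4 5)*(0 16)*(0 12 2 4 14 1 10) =(0 14 1 10)(2 4 5 15 16 12) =[14, 10, 4, 3, 5, 15, 6, 7, 8, 9, 0, 11, 2, 13, 1, 16, 12]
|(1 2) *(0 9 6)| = 6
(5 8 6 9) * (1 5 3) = (1 5 8 6 9 3) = [0, 5, 2, 1, 4, 8, 9, 7, 6, 3]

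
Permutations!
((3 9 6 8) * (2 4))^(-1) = (2 4)(3 8 6 9)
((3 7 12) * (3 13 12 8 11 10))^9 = (3 10 11 8 7)(12 13)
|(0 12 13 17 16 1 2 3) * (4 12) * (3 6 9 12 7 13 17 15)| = |(0 4 7 13 15 3)(1 2 6 9 12 17 16)| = 42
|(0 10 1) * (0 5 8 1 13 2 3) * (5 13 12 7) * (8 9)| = 11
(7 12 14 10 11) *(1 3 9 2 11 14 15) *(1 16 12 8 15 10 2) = (1 3 9)(2 11 7 8 15 16 12 10 14) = [0, 3, 11, 9, 4, 5, 6, 8, 15, 1, 14, 7, 10, 13, 2, 16, 12]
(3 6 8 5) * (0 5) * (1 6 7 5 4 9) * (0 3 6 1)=(0 4 9)(3 7 5 6 8)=[4, 1, 2, 7, 9, 6, 8, 5, 3, 0]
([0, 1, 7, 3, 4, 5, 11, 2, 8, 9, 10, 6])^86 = (11)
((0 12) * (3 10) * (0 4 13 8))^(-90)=(13)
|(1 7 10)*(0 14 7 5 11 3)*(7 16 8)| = 10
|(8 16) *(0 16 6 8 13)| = 6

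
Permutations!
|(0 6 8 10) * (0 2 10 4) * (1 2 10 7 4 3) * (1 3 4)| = |(10)(0 6 8 4)(1 2 7)| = 12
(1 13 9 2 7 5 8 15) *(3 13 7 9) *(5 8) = [0, 7, 9, 13, 4, 5, 6, 8, 15, 2, 10, 11, 12, 3, 14, 1] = (1 7 8 15)(2 9)(3 13)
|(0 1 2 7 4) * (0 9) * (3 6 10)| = 6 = |(0 1 2 7 4 9)(3 6 10)|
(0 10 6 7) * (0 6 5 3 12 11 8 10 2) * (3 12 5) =(0 2)(3 5 12 11 8 10)(6 7) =[2, 1, 0, 5, 4, 12, 7, 6, 10, 9, 3, 8, 11]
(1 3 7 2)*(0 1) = (0 1 3 7 2) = [1, 3, 0, 7, 4, 5, 6, 2]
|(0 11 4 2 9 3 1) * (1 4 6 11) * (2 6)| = 6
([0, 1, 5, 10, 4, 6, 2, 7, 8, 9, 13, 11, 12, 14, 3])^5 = (2 6 5)(3 10 13 14)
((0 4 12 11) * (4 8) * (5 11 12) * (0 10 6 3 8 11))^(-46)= (12)(0 10 3 4)(5 11 6 8)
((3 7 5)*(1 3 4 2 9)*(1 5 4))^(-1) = ((1 3 7 4 2 9 5))^(-1) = (1 5 9 2 4 7 3)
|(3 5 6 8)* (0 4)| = |(0 4)(3 5 6 8)| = 4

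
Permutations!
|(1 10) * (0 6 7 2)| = |(0 6 7 2)(1 10)| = 4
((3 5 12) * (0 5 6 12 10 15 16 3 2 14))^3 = (0 15 6 14 10 3 2 5 16 12)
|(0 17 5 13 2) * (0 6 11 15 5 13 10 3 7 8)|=|(0 17 13 2 6 11 15 5 10 3 7 8)|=12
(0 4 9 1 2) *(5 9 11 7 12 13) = [4, 2, 0, 3, 11, 9, 6, 12, 8, 1, 10, 7, 13, 5] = (0 4 11 7 12 13 5 9 1 2)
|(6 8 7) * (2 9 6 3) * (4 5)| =|(2 9 6 8 7 3)(4 5)| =6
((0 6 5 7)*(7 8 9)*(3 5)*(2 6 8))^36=((0 8 9 7)(2 6 3 5))^36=(9)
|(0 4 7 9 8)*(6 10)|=|(0 4 7 9 8)(6 10)|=10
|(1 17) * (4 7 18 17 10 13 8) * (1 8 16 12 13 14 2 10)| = 15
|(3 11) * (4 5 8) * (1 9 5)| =10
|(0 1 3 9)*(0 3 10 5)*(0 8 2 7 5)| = |(0 1 10)(2 7 5 8)(3 9)| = 12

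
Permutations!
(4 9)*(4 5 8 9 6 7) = [0, 1, 2, 3, 6, 8, 7, 4, 9, 5] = (4 6 7)(5 8 9)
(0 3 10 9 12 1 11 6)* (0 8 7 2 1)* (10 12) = [3, 11, 1, 12, 4, 5, 8, 2, 7, 10, 9, 6, 0] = (0 3 12)(1 11 6 8 7 2)(9 10)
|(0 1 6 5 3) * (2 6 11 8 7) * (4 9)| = 18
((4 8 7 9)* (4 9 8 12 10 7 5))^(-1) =((4 12 10 7 8 5))^(-1) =(4 5 8 7 10 12)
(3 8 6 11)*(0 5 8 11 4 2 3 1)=(0 5 8 6 4 2 3 11 1)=[5, 0, 3, 11, 2, 8, 4, 7, 6, 9, 10, 1]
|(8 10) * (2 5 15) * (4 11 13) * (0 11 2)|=14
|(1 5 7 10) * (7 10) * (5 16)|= |(1 16 5 10)|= 4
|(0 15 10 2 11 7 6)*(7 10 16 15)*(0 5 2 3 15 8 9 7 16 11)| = 8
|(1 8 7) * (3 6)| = 6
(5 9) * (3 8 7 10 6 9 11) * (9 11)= (3 8 7 10 6 11)(5 9)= [0, 1, 2, 8, 4, 9, 11, 10, 7, 5, 6, 3]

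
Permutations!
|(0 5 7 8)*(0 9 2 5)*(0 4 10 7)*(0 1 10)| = |(0 4)(1 10 7 8 9 2 5)| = 14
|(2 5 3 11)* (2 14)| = 5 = |(2 5 3 11 14)|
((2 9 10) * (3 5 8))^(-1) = ((2 9 10)(3 5 8))^(-1) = (2 10 9)(3 8 5)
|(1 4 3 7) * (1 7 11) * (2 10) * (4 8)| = 10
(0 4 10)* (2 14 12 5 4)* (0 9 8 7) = (0 2 14 12 5 4 10 9 8 7) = [2, 1, 14, 3, 10, 4, 6, 0, 7, 8, 9, 11, 5, 13, 12]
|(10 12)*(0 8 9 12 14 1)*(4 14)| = 8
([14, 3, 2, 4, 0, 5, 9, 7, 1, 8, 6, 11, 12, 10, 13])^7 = [1, 6, 2, 9, 8, 5, 14, 7, 10, 13, 0, 11, 12, 4, 3]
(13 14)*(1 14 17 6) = (1 14 13 17 6) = [0, 14, 2, 3, 4, 5, 1, 7, 8, 9, 10, 11, 12, 17, 13, 15, 16, 6]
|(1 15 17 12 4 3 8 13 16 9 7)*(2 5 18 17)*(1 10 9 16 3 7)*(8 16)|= 44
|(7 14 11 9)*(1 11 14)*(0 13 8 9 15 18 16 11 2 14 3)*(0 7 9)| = 60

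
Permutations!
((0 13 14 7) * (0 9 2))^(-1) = (0 2 9 7 14 13) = ((0 13 14 7 9 2))^(-1)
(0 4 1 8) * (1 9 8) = [4, 1, 2, 3, 9, 5, 6, 7, 0, 8] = (0 4 9 8)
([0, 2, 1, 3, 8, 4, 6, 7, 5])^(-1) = [0, 2, 1, 3, 5, 8, 6, 7, 4]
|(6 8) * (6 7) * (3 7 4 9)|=6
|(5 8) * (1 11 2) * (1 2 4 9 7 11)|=|(4 9 7 11)(5 8)|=4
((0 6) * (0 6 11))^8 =((0 11))^8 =(11)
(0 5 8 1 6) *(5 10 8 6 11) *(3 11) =(0 10 8 1 3 11 5 6) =[10, 3, 2, 11, 4, 6, 0, 7, 1, 9, 8, 5]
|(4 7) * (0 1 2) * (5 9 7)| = |(0 1 2)(4 5 9 7)| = 12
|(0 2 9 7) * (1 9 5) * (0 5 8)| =|(0 2 8)(1 9 7 5)| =12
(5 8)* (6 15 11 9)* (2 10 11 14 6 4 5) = (2 10 11 9 4 5 8)(6 15 14) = [0, 1, 10, 3, 5, 8, 15, 7, 2, 4, 11, 9, 12, 13, 6, 14]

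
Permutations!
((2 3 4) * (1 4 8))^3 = (1 3 4 8 2)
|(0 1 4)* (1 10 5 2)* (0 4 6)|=|(0 10 5 2 1 6)|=6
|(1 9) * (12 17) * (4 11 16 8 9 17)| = |(1 17 12 4 11 16 8 9)| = 8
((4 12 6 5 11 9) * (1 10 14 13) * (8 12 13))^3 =(1 8 5 4 10 12 11 13 14 6 9)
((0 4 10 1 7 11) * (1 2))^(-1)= (0 11 7 1 2 10 4)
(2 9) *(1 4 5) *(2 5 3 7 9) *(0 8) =(0 8)(1 4 3 7 9 5) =[8, 4, 2, 7, 3, 1, 6, 9, 0, 5]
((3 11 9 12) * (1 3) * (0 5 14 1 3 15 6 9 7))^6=((0 5 14 1 15 6 9 12 3 11 7))^6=(0 9 5 12 14 3 1 11 15 7 6)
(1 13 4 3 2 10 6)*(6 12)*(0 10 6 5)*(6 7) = (0 10 12 5)(1 13 4 3 2 7 6) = [10, 13, 7, 2, 3, 0, 1, 6, 8, 9, 12, 11, 5, 4]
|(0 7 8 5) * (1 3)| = 4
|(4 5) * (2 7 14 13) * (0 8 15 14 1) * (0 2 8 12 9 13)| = |(0 12 9 13 8 15 14)(1 2 7)(4 5)| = 42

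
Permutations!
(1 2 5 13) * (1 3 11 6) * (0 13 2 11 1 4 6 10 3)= (0 13)(1 11 10 3)(2 5)(4 6)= [13, 11, 5, 1, 6, 2, 4, 7, 8, 9, 3, 10, 12, 0]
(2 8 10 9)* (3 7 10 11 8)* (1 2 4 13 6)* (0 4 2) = (0 4 13 6 1)(2 3 7 10 9)(8 11) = [4, 0, 3, 7, 13, 5, 1, 10, 11, 2, 9, 8, 12, 6]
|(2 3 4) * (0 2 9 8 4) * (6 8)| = |(0 2 3)(4 9 6 8)| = 12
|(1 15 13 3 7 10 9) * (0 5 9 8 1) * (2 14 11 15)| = |(0 5 9)(1 2 14 11 15 13 3 7 10 8)| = 30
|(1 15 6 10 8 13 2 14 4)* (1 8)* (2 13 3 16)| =12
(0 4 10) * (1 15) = (0 4 10)(1 15) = [4, 15, 2, 3, 10, 5, 6, 7, 8, 9, 0, 11, 12, 13, 14, 1]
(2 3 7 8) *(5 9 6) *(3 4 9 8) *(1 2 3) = (1 2 4 9 6 5 8 3 7) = [0, 2, 4, 7, 9, 8, 5, 1, 3, 6]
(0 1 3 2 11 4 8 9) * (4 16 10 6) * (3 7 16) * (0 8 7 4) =(0 1 4 7 16 10 6)(2 11 3)(8 9) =[1, 4, 11, 2, 7, 5, 0, 16, 9, 8, 6, 3, 12, 13, 14, 15, 10]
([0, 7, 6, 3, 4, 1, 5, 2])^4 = [0, 5, 7, 3, 4, 6, 2, 1]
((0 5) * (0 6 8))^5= (0 5 6 8)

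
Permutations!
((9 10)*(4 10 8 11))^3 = (4 8 10 11 9)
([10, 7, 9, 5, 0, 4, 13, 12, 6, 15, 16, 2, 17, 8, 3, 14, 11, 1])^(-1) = (0 4 5 3 14 15 9 2 11 16 10)(1 17 12 7)(6 8 13)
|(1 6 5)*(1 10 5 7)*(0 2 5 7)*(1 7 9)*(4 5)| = 8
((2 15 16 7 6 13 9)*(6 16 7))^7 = ((2 15 7 16 6 13 9))^7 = (16)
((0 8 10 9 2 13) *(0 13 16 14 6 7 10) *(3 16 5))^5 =(0 8)(2 6 5 7 3 10 16 9 14)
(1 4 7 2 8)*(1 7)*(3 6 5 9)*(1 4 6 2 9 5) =(1 6)(2 8 7 9 3) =[0, 6, 8, 2, 4, 5, 1, 9, 7, 3]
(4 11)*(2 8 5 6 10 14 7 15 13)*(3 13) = (2 8 5 6 10 14 7 15 3 13)(4 11) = [0, 1, 8, 13, 11, 6, 10, 15, 5, 9, 14, 4, 12, 2, 7, 3]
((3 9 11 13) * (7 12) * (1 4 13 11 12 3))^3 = ((1 4 13)(3 9 12 7))^3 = (13)(3 7 12 9)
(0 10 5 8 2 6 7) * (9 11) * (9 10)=(0 9 11 10 5 8 2 6 7)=[9, 1, 6, 3, 4, 8, 7, 0, 2, 11, 5, 10]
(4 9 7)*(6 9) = (4 6 9 7) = [0, 1, 2, 3, 6, 5, 9, 4, 8, 7]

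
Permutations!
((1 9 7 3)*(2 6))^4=(9)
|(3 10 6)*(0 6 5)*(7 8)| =10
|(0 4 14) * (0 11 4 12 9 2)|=12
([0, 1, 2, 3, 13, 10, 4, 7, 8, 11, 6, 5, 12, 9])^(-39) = (4 11 6 9 10 13 5)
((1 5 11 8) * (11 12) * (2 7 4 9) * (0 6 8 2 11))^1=(0 6 8 1 5 12)(2 7 4 9 11)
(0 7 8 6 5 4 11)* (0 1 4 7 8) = (0 8 6 5 7)(1 4 11) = [8, 4, 2, 3, 11, 7, 5, 0, 6, 9, 10, 1]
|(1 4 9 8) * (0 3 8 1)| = 3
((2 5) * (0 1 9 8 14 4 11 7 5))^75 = ((0 1 9 8 14 4 11 7 5 2))^75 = (0 4)(1 11)(2 14)(5 8)(7 9)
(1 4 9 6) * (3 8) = [0, 4, 2, 8, 9, 5, 1, 7, 3, 6] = (1 4 9 6)(3 8)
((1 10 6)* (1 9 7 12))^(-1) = ((1 10 6 9 7 12))^(-1) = (1 12 7 9 6 10)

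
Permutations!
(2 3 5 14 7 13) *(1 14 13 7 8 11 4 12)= (1 14 8 11 4 12)(2 3 5 13)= [0, 14, 3, 5, 12, 13, 6, 7, 11, 9, 10, 4, 1, 2, 8]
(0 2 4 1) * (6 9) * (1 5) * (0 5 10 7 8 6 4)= (0 2)(1 5)(4 10 7 8 6 9)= [2, 5, 0, 3, 10, 1, 9, 8, 6, 4, 7]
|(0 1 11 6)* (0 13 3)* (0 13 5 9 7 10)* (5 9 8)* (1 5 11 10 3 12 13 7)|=8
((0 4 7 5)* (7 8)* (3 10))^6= ((0 4 8 7 5)(3 10))^6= (10)(0 4 8 7 5)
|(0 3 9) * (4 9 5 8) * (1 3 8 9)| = 7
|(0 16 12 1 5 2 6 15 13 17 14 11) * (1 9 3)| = 14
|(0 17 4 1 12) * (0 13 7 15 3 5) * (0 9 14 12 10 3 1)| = |(0 17 4)(1 10 3 5 9 14 12 13 7 15)| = 30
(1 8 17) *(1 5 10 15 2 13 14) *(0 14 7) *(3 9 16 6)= (0 14 1 8 17 5 10 15 2 13 7)(3 9 16 6)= [14, 8, 13, 9, 4, 10, 3, 0, 17, 16, 15, 11, 12, 7, 1, 2, 6, 5]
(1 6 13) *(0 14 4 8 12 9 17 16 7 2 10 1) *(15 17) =(0 14 4 8 12 9 15 17 16 7 2 10 1 6 13) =[14, 6, 10, 3, 8, 5, 13, 2, 12, 15, 1, 11, 9, 0, 4, 17, 7, 16]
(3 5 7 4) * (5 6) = [0, 1, 2, 6, 3, 7, 5, 4] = (3 6 5 7 4)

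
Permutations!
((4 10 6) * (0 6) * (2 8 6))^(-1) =(0 10 4 6 8 2)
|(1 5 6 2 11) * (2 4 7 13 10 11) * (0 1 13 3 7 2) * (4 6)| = |(0 1 5 4 2)(3 7)(10 11 13)| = 30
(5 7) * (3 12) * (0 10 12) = [10, 1, 2, 0, 4, 7, 6, 5, 8, 9, 12, 11, 3] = (0 10 12 3)(5 7)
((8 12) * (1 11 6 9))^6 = (12)(1 6)(9 11)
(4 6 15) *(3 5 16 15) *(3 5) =(4 6 5 16 15) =[0, 1, 2, 3, 6, 16, 5, 7, 8, 9, 10, 11, 12, 13, 14, 4, 15]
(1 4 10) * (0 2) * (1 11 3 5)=[2, 4, 0, 5, 10, 1, 6, 7, 8, 9, 11, 3]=(0 2)(1 4 10 11 3 5)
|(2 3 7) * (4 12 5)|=3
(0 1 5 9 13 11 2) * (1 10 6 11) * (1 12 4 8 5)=(0 10 6 11 2)(4 8 5 9 13 12)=[10, 1, 0, 3, 8, 9, 11, 7, 5, 13, 6, 2, 4, 12]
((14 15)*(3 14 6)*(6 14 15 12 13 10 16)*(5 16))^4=(3 13 6 12 16 14 5 15 10)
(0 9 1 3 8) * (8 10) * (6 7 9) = (0 6 7 9 1 3 10 8) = [6, 3, 2, 10, 4, 5, 7, 9, 0, 1, 8]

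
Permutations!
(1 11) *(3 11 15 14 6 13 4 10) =[0, 15, 2, 11, 10, 5, 13, 7, 8, 9, 3, 1, 12, 4, 6, 14] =(1 15 14 6 13 4 10 3 11)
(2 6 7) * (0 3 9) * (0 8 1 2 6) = (0 3 9 8 1 2)(6 7) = [3, 2, 0, 9, 4, 5, 7, 6, 1, 8]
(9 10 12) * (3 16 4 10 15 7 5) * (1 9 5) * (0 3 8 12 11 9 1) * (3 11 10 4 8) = (0 11 9 15 7)(3 16 8 12 5) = [11, 1, 2, 16, 4, 3, 6, 0, 12, 15, 10, 9, 5, 13, 14, 7, 8]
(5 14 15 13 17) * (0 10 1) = (0 10 1)(5 14 15 13 17) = [10, 0, 2, 3, 4, 14, 6, 7, 8, 9, 1, 11, 12, 17, 15, 13, 16, 5]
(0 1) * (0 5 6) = [1, 5, 2, 3, 4, 6, 0] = (0 1 5 6)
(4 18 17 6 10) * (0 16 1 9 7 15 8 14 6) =(0 16 1 9 7 15 8 14 6 10 4 18 17) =[16, 9, 2, 3, 18, 5, 10, 15, 14, 7, 4, 11, 12, 13, 6, 8, 1, 0, 17]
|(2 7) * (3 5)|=2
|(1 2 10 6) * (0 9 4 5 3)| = 20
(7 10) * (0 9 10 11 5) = (0 9 10 7 11 5) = [9, 1, 2, 3, 4, 0, 6, 11, 8, 10, 7, 5]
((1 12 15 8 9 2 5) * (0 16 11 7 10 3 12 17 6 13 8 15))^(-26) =(0 11 10 12 16 7 3)(1 2 8 6)(5 9 13 17)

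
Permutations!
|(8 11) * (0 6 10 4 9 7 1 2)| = 8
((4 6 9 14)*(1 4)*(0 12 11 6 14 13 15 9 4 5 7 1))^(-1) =(0 14 4 6 11 12)(1 7 5)(9 15 13)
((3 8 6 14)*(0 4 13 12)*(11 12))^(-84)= (14)(0 4 13 11 12)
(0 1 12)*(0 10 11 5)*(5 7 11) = [1, 12, 2, 3, 4, 0, 6, 11, 8, 9, 5, 7, 10] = (0 1 12 10 5)(7 11)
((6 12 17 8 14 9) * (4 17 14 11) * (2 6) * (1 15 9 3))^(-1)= (1 3 14 12 6 2 9 15)(4 11 8 17)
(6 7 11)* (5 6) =(5 6 7 11) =[0, 1, 2, 3, 4, 6, 7, 11, 8, 9, 10, 5]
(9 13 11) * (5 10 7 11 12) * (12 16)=(5 10 7 11 9 13 16 12)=[0, 1, 2, 3, 4, 10, 6, 11, 8, 13, 7, 9, 5, 16, 14, 15, 12]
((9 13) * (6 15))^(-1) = (6 15)(9 13)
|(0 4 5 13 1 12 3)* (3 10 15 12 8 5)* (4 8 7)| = 24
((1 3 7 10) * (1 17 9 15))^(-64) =(1 15 9 17 10 7 3)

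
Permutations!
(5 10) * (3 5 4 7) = (3 5 10 4 7) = [0, 1, 2, 5, 7, 10, 6, 3, 8, 9, 4]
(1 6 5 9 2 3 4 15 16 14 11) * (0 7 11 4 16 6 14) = [7, 14, 3, 16, 15, 9, 5, 11, 8, 2, 10, 1, 12, 13, 4, 6, 0] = (0 7 11 1 14 4 15 6 5 9 2 3 16)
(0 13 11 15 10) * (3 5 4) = [13, 1, 2, 5, 3, 4, 6, 7, 8, 9, 0, 15, 12, 11, 14, 10] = (0 13 11 15 10)(3 5 4)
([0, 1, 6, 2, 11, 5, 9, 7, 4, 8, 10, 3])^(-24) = (2 4 6 11 9 3 8)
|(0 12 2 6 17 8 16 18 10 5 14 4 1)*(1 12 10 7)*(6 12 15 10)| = |(0 6 17 8 16 18 7 1)(2 12)(4 15 10 5 14)| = 40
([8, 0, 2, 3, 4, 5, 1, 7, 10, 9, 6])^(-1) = [1, 6, 2, 3, 4, 5, 10, 7, 0, 9, 8]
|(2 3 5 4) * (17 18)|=|(2 3 5 4)(17 18)|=4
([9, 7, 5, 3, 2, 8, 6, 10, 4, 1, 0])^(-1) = [10, 9, 4, 3, 8, 2, 6, 1, 5, 0, 7]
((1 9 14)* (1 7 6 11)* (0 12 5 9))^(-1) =(0 1 11 6 7 14 9 5 12)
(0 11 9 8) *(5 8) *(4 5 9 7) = (0 11 7 4 5 8) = [11, 1, 2, 3, 5, 8, 6, 4, 0, 9, 10, 7]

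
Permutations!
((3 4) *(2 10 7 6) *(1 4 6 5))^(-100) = (1 2)(3 7)(4 10)(5 6) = ((1 4 3 6 2 10 7 5))^(-100)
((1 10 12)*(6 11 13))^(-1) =(1 12 10)(6 13 11)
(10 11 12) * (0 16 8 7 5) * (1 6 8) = (0 16 1 6 8 7 5)(10 11 12) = [16, 6, 2, 3, 4, 0, 8, 5, 7, 9, 11, 12, 10, 13, 14, 15, 1]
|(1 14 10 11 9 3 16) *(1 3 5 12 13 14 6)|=14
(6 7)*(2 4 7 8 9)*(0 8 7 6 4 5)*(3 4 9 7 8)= [3, 1, 5, 4, 6, 0, 8, 9, 7, 2]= (0 3 4 6 8 7 9 2 5)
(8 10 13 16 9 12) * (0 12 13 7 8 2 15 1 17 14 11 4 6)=[12, 17, 15, 3, 6, 5, 0, 8, 10, 13, 7, 4, 2, 16, 11, 1, 9, 14]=(0 12 2 15 1 17 14 11 4 6)(7 8 10)(9 13 16)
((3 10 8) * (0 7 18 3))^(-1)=((0 7 18 3 10 8))^(-1)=(0 8 10 3 18 7)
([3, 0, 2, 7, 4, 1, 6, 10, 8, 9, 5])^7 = (0 3 7 10 5 1)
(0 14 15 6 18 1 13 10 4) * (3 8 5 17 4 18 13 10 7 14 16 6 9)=(0 16 6 13 7 14 15 9 3 8 5 17 4)(1 10 18)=[16, 10, 2, 8, 0, 17, 13, 14, 5, 3, 18, 11, 12, 7, 15, 9, 6, 4, 1]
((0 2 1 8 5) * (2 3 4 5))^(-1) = ((0 3 4 5)(1 8 2))^(-1) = (0 5 4 3)(1 2 8)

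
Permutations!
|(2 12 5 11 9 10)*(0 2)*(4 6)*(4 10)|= 9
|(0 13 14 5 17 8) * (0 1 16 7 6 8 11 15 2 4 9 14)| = 40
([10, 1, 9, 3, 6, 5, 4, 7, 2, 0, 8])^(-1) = [9, 1, 8, 3, 6, 5, 4, 7, 10, 2, 0]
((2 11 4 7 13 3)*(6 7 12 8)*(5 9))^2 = (2 4 8 7 3 11 12 6 13)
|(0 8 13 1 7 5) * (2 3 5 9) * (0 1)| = |(0 8 13)(1 7 9 2 3 5)| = 6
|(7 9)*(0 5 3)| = |(0 5 3)(7 9)| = 6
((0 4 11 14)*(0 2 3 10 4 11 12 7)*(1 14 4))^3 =((0 11 4 12 7)(1 14 2 3 10))^3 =(0 12 11 7 4)(1 3 14 10 2)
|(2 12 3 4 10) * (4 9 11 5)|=8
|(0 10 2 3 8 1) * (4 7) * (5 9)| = 6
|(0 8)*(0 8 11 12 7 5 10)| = 6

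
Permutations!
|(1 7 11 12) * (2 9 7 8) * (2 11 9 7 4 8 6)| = 9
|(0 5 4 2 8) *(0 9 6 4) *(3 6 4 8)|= 6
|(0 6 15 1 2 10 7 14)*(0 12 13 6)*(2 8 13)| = |(1 8 13 6 15)(2 10 7 14 12)| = 5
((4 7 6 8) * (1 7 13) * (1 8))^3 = (13)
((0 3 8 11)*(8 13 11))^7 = ((0 3 13 11))^7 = (0 11 13 3)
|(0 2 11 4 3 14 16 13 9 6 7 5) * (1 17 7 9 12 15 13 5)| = 24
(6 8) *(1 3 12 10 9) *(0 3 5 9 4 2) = (0 3 12 10 4 2)(1 5 9)(6 8) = [3, 5, 0, 12, 2, 9, 8, 7, 6, 1, 4, 11, 10]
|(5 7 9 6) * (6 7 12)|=|(5 12 6)(7 9)|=6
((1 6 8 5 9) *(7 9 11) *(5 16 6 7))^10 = (1 7 9)(6 8 16)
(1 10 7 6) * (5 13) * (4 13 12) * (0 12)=(0 12 4 13 5)(1 10 7 6)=[12, 10, 2, 3, 13, 0, 1, 6, 8, 9, 7, 11, 4, 5]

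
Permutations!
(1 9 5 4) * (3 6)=(1 9 5 4)(3 6)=[0, 9, 2, 6, 1, 4, 3, 7, 8, 5]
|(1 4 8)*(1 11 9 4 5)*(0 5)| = |(0 5 1)(4 8 11 9)| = 12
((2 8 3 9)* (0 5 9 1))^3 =((0 5 9 2 8 3 1))^3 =(0 2 1 9 3 5 8)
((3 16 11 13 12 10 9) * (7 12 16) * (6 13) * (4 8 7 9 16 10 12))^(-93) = (3 9)(6 10 11 13 16)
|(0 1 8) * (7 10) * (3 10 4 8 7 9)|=15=|(0 1 7 4 8)(3 10 9)|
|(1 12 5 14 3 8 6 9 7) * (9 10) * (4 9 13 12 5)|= |(1 5 14 3 8 6 10 13 12 4 9 7)|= 12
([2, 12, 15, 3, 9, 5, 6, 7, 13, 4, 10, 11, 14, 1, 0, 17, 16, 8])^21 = (0 17 1)(2 8 12)(4 9)(13 14 15)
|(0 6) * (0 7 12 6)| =|(6 7 12)| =3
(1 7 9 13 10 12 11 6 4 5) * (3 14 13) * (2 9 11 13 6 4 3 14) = [0, 7, 9, 2, 5, 1, 3, 11, 8, 14, 12, 4, 13, 10, 6] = (1 7 11 4 5)(2 9 14 6 3)(10 12 13)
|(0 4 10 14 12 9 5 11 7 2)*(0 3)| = |(0 4 10 14 12 9 5 11 7 2 3)| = 11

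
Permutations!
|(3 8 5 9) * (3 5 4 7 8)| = 6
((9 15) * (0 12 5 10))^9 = (0 12 5 10)(9 15)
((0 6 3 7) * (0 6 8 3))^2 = (0 3 6 8 7)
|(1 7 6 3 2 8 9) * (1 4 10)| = 9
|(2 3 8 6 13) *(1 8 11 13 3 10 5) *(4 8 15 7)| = 12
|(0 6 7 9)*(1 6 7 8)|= |(0 7 9)(1 6 8)|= 3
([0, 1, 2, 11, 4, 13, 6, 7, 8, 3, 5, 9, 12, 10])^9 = (13)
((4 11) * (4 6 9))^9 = (4 11 6 9)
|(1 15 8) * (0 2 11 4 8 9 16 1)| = |(0 2 11 4 8)(1 15 9 16)| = 20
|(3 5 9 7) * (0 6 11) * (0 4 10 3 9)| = |(0 6 11 4 10 3 5)(7 9)| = 14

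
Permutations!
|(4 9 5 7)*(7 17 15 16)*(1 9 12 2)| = 10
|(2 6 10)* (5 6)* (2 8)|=5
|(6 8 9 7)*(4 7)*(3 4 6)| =3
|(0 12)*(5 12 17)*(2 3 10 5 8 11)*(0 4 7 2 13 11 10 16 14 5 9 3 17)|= |(2 17 8 10 9 3 16 14 5 12 4 7)(11 13)|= 12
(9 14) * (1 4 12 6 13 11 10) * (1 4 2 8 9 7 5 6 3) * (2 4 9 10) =[0, 4, 8, 1, 12, 6, 13, 5, 10, 14, 9, 2, 3, 11, 7] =(1 4 12 3)(2 8 10 9 14 7 5 6 13 11)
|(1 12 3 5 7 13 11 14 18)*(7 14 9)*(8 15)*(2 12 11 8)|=13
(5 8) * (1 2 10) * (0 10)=(0 10 1 2)(5 8)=[10, 2, 0, 3, 4, 8, 6, 7, 5, 9, 1]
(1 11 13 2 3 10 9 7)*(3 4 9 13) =(1 11 3 10 13 2 4 9 7) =[0, 11, 4, 10, 9, 5, 6, 1, 8, 7, 13, 3, 12, 2]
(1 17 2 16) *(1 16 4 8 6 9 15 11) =(1 17 2 4 8 6 9 15 11) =[0, 17, 4, 3, 8, 5, 9, 7, 6, 15, 10, 1, 12, 13, 14, 11, 16, 2]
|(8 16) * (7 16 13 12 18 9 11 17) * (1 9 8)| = 12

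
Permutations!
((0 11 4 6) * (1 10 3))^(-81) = (0 6 4 11)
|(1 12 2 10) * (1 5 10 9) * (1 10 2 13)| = 12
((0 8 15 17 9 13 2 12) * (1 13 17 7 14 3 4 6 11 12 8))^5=((0 1 13 2 8 15 7 14 3 4 6 11 12)(9 17))^5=(0 15 6 13 14 12 8 4 1 7 11 2 3)(9 17)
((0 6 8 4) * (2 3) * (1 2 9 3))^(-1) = ((0 6 8 4)(1 2)(3 9))^(-1) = (0 4 8 6)(1 2)(3 9)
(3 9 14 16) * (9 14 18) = (3 14 16)(9 18) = [0, 1, 2, 14, 4, 5, 6, 7, 8, 18, 10, 11, 12, 13, 16, 15, 3, 17, 9]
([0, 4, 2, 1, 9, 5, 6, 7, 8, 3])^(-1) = (1 3 9 4)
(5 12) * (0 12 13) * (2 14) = [12, 1, 14, 3, 4, 13, 6, 7, 8, 9, 10, 11, 5, 0, 2] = (0 12 5 13)(2 14)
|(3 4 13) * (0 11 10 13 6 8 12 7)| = 10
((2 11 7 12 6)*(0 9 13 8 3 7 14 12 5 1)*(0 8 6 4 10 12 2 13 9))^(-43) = ((1 8 3 7 5)(2 11 14)(4 10 12)(6 13))^(-43) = (1 3 5 8 7)(2 14 11)(4 12 10)(6 13)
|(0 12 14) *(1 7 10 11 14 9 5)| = |(0 12 9 5 1 7 10 11 14)| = 9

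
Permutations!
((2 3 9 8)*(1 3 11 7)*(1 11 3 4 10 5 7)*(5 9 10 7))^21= ((1 4 7 11)(2 3 10 9 8))^21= (1 4 7 11)(2 3 10 9 8)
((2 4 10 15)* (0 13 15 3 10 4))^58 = (0 15)(2 13)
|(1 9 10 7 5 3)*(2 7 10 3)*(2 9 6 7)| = |(10)(1 6 7 5 9 3)| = 6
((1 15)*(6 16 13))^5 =(1 15)(6 13 16) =((1 15)(6 16 13))^5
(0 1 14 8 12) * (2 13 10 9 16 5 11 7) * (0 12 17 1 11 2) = (0 11 7)(1 14 8 17)(2 13 10 9 16 5) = [11, 14, 13, 3, 4, 2, 6, 0, 17, 16, 9, 7, 12, 10, 8, 15, 5, 1]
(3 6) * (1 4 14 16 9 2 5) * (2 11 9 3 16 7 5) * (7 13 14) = (1 4 7 5)(3 6 16)(9 11)(13 14) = [0, 4, 2, 6, 7, 1, 16, 5, 8, 11, 10, 9, 12, 14, 13, 15, 3]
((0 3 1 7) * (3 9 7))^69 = ((0 9 7)(1 3))^69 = (9)(1 3)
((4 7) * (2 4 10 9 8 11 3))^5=(2 8 7 3 9 4 11 10)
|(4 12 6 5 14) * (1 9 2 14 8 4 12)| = 9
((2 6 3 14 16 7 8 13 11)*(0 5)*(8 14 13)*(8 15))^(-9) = (16)(0 5)(2 6 3 13 11)(8 15)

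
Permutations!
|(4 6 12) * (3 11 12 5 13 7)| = |(3 11 12 4 6 5 13 7)| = 8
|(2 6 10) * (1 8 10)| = 5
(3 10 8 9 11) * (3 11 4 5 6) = (11)(3 10 8 9 4 5 6) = [0, 1, 2, 10, 5, 6, 3, 7, 9, 4, 8, 11]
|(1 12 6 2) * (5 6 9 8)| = |(1 12 9 8 5 6 2)| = 7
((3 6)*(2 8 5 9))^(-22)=(2 5)(8 9)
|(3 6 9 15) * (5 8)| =|(3 6 9 15)(5 8)| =4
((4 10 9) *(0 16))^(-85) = (0 16)(4 9 10)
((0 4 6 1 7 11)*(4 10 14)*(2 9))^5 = ((0 10 14 4 6 1 7 11)(2 9))^5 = (0 1 14 11 6 10 7 4)(2 9)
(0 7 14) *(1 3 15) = (0 7 14)(1 3 15) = [7, 3, 2, 15, 4, 5, 6, 14, 8, 9, 10, 11, 12, 13, 0, 1]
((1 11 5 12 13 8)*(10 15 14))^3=((1 11 5 12 13 8)(10 15 14))^3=(15)(1 12)(5 8)(11 13)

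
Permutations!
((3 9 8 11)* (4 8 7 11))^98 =((3 9 7 11)(4 8))^98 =(3 7)(9 11)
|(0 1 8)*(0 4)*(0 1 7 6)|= |(0 7 6)(1 8 4)|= 3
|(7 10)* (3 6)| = 2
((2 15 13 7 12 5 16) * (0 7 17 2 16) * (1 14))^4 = ((0 7 12 5)(1 14)(2 15 13 17))^4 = (17)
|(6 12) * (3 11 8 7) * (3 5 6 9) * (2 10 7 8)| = 9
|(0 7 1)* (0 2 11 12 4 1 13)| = |(0 7 13)(1 2 11 12 4)| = 15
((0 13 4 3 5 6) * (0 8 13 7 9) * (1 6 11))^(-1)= ((0 7 9)(1 6 8 13 4 3 5 11))^(-1)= (0 9 7)(1 11 5 3 4 13 8 6)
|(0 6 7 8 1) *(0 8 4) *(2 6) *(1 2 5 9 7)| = |(0 5 9 7 4)(1 8 2 6)| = 20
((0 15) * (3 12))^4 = (15)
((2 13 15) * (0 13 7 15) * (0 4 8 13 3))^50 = (2 15 7)(4 13 8) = ((0 3)(2 7 15)(4 8 13))^50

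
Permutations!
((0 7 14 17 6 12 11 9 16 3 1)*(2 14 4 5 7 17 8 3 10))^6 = (0 16 1 9 3 11 8 12 14 6 2 17 10)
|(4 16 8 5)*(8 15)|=5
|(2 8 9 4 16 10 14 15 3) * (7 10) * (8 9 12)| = 18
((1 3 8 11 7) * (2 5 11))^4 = ((1 3 8 2 5 11 7))^4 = (1 5 3 11 8 7 2)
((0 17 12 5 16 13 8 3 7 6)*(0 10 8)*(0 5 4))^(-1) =(0 4 12 17)(3 8 10 6 7)(5 13 16) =((0 17 12 4)(3 7 6 10 8)(5 16 13))^(-1)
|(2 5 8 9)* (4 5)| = |(2 4 5 8 9)| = 5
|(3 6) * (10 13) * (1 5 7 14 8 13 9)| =|(1 5 7 14 8 13 10 9)(3 6)| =8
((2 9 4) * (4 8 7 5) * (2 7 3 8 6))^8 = (2 6 9)(4 5 7) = ((2 9 6)(3 8)(4 7 5))^8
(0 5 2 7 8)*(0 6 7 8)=(0 5 2 8 6 7)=[5, 1, 8, 3, 4, 2, 7, 0, 6]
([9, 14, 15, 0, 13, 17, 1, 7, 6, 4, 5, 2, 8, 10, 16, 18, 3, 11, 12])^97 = [11, 13, 14, 17, 15, 8, 4, 7, 9, 2, 12, 1, 0, 18, 10, 16, 5, 6, 3]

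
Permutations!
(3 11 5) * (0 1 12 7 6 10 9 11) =(0 1 12 7 6 10 9 11 5 3) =[1, 12, 2, 0, 4, 3, 10, 6, 8, 11, 9, 5, 7]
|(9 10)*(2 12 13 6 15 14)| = |(2 12 13 6 15 14)(9 10)| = 6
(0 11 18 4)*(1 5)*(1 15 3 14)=(0 11 18 4)(1 5 15 3 14)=[11, 5, 2, 14, 0, 15, 6, 7, 8, 9, 10, 18, 12, 13, 1, 3, 16, 17, 4]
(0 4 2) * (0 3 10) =(0 4 2 3 10) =[4, 1, 3, 10, 2, 5, 6, 7, 8, 9, 0]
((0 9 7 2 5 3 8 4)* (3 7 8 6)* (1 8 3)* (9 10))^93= ((0 10 9 3 6 1 8 4)(2 5 7))^93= (0 1 9 4 6 10 8 3)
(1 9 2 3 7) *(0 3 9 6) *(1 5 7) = [3, 6, 9, 1, 4, 7, 0, 5, 8, 2] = (0 3 1 6)(2 9)(5 7)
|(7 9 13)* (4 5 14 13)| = |(4 5 14 13 7 9)| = 6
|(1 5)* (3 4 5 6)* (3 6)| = 4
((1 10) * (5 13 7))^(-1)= ((1 10)(5 13 7))^(-1)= (1 10)(5 7 13)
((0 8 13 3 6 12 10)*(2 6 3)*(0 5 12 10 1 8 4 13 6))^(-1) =((0 4 13 2)(1 8 6 10 5 12))^(-1) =(0 2 13 4)(1 12 5 10 6 8)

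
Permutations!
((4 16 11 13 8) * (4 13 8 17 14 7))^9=(4 16 11 8 13 17 14 7)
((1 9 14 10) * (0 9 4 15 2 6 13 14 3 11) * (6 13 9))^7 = ((0 6 9 3 11)(1 4 15 2 13 14 10))^7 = (15)(0 9 11 6 3)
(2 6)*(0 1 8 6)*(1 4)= [4, 8, 0, 3, 1, 5, 2, 7, 6]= (0 4 1 8 6 2)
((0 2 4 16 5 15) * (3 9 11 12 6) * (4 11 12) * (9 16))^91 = (0 4 6 5 2 9 3 15 11 12 16)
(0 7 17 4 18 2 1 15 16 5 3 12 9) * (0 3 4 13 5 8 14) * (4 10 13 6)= (0 7 17 6 4 18 2 1 15 16 8 14)(3 12 9)(5 10 13)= [7, 15, 1, 12, 18, 10, 4, 17, 14, 3, 13, 11, 9, 5, 0, 16, 8, 6, 2]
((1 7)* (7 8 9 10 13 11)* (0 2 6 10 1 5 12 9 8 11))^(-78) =(0 6 13 2 10)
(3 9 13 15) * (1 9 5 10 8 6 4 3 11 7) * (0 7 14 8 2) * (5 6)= (0 7 1 9 13 15 11 14 8 5 10 2)(3 6 4)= [7, 9, 0, 6, 3, 10, 4, 1, 5, 13, 2, 14, 12, 15, 8, 11]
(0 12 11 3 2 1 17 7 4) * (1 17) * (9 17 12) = (0 9 17 7 4)(2 12 11 3) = [9, 1, 12, 2, 0, 5, 6, 4, 8, 17, 10, 3, 11, 13, 14, 15, 16, 7]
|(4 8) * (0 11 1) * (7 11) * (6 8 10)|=4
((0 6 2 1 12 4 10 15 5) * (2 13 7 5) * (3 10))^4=(0 5 7 13 6)(1 10 12 15 4 2 3)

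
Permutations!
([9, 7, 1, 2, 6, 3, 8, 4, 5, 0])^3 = (0 9)(1 6 3 7 8 2 4 5)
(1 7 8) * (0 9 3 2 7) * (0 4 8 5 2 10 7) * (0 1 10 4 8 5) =(0 9 3 4 5 2 1 8 10 7) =[9, 8, 1, 4, 5, 2, 6, 0, 10, 3, 7]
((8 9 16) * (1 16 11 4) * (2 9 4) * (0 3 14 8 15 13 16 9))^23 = ((0 3 14 8 4 1 9 11 2)(13 16 15))^23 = (0 1 3 9 14 11 8 2 4)(13 15 16)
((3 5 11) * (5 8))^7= (3 11 5 8)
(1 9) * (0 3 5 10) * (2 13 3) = [2, 9, 13, 5, 4, 10, 6, 7, 8, 1, 0, 11, 12, 3] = (0 2 13 3 5 10)(1 9)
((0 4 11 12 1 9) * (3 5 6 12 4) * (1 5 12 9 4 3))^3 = ((0 1 4 11 3 12 5 6 9))^3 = (0 11 5)(1 3 6)(4 12 9)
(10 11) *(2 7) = (2 7)(10 11) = [0, 1, 7, 3, 4, 5, 6, 2, 8, 9, 11, 10]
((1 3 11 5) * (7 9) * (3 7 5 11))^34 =(11)(1 9)(5 7)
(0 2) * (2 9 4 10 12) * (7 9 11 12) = (0 11 12 2)(4 10 7 9) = [11, 1, 0, 3, 10, 5, 6, 9, 8, 4, 7, 12, 2]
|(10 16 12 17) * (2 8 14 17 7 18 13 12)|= 12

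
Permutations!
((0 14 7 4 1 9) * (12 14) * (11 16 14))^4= ((0 12 11 16 14 7 4 1 9))^4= (0 14 9 16 1 11 4 12 7)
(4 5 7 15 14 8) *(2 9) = (2 9)(4 5 7 15 14 8) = [0, 1, 9, 3, 5, 7, 6, 15, 4, 2, 10, 11, 12, 13, 8, 14]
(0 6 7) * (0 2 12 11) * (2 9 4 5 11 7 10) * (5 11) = (0 6 10 2 12 7 9 4 11) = [6, 1, 12, 3, 11, 5, 10, 9, 8, 4, 2, 0, 7]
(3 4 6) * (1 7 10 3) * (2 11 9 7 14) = (1 14 2 11 9 7 10 3 4 6) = [0, 14, 11, 4, 6, 5, 1, 10, 8, 7, 3, 9, 12, 13, 2]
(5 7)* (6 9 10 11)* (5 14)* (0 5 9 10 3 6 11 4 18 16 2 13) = (0 5 7 14 9 3 6 10 4 18 16 2 13) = [5, 1, 13, 6, 18, 7, 10, 14, 8, 3, 4, 11, 12, 0, 9, 15, 2, 17, 16]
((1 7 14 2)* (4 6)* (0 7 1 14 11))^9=(2 14)(4 6)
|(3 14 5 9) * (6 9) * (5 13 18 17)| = 8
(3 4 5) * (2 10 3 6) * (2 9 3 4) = (2 10 4 5 6 9 3) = [0, 1, 10, 2, 5, 6, 9, 7, 8, 3, 4]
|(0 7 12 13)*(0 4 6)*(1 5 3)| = 6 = |(0 7 12 13 4 6)(1 5 3)|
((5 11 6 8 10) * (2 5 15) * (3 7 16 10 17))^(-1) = (2 15 10 16 7 3 17 8 6 11 5)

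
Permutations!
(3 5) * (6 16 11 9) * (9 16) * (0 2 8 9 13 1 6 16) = (0 2 8 9 16 11)(1 6 13)(3 5) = [2, 6, 8, 5, 4, 3, 13, 7, 9, 16, 10, 0, 12, 1, 14, 15, 11]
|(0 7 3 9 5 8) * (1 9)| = |(0 7 3 1 9 5 8)| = 7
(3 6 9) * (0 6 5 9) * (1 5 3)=[6, 5, 2, 3, 4, 9, 0, 7, 8, 1]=(0 6)(1 5 9)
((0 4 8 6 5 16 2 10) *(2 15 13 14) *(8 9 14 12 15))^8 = ((0 4 9 14 2 10)(5 16 8 6)(12 15 13))^8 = (16)(0 9 2)(4 14 10)(12 13 15)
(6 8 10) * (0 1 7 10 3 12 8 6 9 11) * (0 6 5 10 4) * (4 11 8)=(0 1 7 11 6 5 10 9 8 3 12 4)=[1, 7, 2, 12, 0, 10, 5, 11, 3, 8, 9, 6, 4]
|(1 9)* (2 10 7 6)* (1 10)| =|(1 9 10 7 6 2)| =6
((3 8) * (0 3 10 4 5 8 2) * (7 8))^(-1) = (0 2 3)(4 10 8 7 5)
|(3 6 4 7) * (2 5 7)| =6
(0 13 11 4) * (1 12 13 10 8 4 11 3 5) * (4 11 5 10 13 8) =[13, 12, 2, 10, 0, 1, 6, 7, 11, 9, 4, 5, 8, 3] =(0 13 3 10 4)(1 12 8 11 5)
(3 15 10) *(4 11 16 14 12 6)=(3 15 10)(4 11 16 14 12 6)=[0, 1, 2, 15, 11, 5, 4, 7, 8, 9, 3, 16, 6, 13, 12, 10, 14]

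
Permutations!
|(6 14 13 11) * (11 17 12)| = |(6 14 13 17 12 11)| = 6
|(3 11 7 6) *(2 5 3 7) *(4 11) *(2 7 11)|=12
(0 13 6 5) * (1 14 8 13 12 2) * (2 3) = (0 12 3 2 1 14 8 13 6 5) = [12, 14, 1, 2, 4, 0, 5, 7, 13, 9, 10, 11, 3, 6, 8]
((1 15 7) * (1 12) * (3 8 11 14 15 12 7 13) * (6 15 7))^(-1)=(1 12)(3 13 15 6 7 14 11 8)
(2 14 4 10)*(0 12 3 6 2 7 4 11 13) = [12, 1, 14, 6, 10, 5, 2, 4, 8, 9, 7, 13, 3, 0, 11] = (0 12 3 6 2 14 11 13)(4 10 7)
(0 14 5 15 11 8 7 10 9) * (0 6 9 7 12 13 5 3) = [14, 1, 2, 0, 4, 15, 9, 10, 12, 6, 7, 8, 13, 5, 3, 11] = (0 14 3)(5 15 11 8 12 13)(6 9)(7 10)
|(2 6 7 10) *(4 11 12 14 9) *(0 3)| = 20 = |(0 3)(2 6 7 10)(4 11 12 14 9)|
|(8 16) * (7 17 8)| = 4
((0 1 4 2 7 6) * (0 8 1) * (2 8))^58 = ((1 4 8)(2 7 6))^58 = (1 4 8)(2 7 6)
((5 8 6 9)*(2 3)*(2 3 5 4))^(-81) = ((2 5 8 6 9 4))^(-81) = (2 6)(4 8)(5 9)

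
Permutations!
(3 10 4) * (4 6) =(3 10 6 4) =[0, 1, 2, 10, 3, 5, 4, 7, 8, 9, 6]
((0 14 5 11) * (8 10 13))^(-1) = (0 11 5 14)(8 13 10)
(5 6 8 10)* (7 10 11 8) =[0, 1, 2, 3, 4, 6, 7, 10, 11, 9, 5, 8] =(5 6 7 10)(8 11)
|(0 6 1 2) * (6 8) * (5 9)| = 10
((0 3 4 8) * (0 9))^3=((0 3 4 8 9))^3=(0 8 3 9 4)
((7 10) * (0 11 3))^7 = ((0 11 3)(7 10))^7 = (0 11 3)(7 10)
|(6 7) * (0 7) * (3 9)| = 6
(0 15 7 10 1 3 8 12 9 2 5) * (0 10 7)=(0 15)(1 3 8 12 9 2 5 10)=[15, 3, 5, 8, 4, 10, 6, 7, 12, 2, 1, 11, 9, 13, 14, 0]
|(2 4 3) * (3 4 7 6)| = |(2 7 6 3)| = 4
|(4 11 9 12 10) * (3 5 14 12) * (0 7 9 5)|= 12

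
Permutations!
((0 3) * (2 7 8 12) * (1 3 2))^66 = (0 8 3 7 1 2 12) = ((0 2 7 8 12 1 3))^66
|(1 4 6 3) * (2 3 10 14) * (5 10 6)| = 7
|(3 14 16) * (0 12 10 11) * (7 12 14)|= 8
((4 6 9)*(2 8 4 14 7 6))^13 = ((2 8 4)(6 9 14 7))^13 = (2 8 4)(6 9 14 7)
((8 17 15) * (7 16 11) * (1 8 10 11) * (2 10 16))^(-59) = (1 8 17 15 16)(2 10 11 7)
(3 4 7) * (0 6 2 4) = (0 6 2 4 7 3) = [6, 1, 4, 0, 7, 5, 2, 3]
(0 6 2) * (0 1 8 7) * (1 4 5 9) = (0 6 2 4 5 9 1 8 7) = [6, 8, 4, 3, 5, 9, 2, 0, 7, 1]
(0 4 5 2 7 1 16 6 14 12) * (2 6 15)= (0 4 5 6 14 12)(1 16 15 2 7)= [4, 16, 7, 3, 5, 6, 14, 1, 8, 9, 10, 11, 0, 13, 12, 2, 15]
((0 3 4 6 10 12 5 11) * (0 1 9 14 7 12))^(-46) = ((0 3 4 6 10)(1 9 14 7 12 5 11))^(-46) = (0 10 6 4 3)(1 7 11 14 5 9 12)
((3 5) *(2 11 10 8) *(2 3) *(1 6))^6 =(11)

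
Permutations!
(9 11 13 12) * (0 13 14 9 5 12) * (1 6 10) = (0 13)(1 6 10)(5 12)(9 11 14) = [13, 6, 2, 3, 4, 12, 10, 7, 8, 11, 1, 14, 5, 0, 9]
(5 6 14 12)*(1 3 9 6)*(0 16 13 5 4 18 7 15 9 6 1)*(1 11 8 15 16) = (0 1 3 6 14 12 4 18 7 16 13 5)(8 15 9 11) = [1, 3, 2, 6, 18, 0, 14, 16, 15, 11, 10, 8, 4, 5, 12, 9, 13, 17, 7]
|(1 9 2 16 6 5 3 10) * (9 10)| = |(1 10)(2 16 6 5 3 9)| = 6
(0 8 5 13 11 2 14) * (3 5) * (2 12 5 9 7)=(0 8 3 9 7 2 14)(5 13 11 12)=[8, 1, 14, 9, 4, 13, 6, 2, 3, 7, 10, 12, 5, 11, 0]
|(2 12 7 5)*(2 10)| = 5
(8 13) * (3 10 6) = (3 10 6)(8 13) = [0, 1, 2, 10, 4, 5, 3, 7, 13, 9, 6, 11, 12, 8]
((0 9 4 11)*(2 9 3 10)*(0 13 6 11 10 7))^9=(13)(2 9 4 10)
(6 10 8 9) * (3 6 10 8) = (3 6 8 9 10) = [0, 1, 2, 6, 4, 5, 8, 7, 9, 10, 3]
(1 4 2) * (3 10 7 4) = [0, 3, 1, 10, 2, 5, 6, 4, 8, 9, 7] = (1 3 10 7 4 2)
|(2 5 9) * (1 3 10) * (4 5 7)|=15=|(1 3 10)(2 7 4 5 9)|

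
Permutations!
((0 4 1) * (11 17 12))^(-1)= (0 1 4)(11 12 17)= ((0 4 1)(11 17 12))^(-1)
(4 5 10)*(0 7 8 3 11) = [7, 1, 2, 11, 5, 10, 6, 8, 3, 9, 4, 0] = (0 7 8 3 11)(4 5 10)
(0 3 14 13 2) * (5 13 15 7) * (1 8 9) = (0 3 14 15 7 5 13 2)(1 8 9) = [3, 8, 0, 14, 4, 13, 6, 5, 9, 1, 10, 11, 12, 2, 15, 7]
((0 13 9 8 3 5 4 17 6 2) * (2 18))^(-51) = ((0 13 9 8 3 5 4 17 6 18 2))^(-51) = (0 3 6 13 5 18 9 4 2 8 17)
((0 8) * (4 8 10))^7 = (0 8 4 10)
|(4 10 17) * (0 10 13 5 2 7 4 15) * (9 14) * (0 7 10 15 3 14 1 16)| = |(0 15 7 4 13 5 2 10 17 3 14 9 1 16)| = 14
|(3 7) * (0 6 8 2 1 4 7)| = 8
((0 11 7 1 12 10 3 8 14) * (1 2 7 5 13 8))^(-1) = (0 14 8 13 5 11)(1 3 10 12)(2 7)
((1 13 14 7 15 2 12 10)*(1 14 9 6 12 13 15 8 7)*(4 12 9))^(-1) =(1 14 10 12 4 13 2 15)(6 9)(7 8)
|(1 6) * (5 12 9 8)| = |(1 6)(5 12 9 8)| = 4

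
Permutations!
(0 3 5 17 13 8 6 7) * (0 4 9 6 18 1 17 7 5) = (0 3)(1 17 13 8 18)(4 9 6 5 7) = [3, 17, 2, 0, 9, 7, 5, 4, 18, 6, 10, 11, 12, 8, 14, 15, 16, 13, 1]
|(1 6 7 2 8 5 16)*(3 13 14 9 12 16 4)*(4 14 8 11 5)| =20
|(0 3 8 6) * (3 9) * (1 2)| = 10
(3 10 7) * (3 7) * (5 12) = [0, 1, 2, 10, 4, 12, 6, 7, 8, 9, 3, 11, 5] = (3 10)(5 12)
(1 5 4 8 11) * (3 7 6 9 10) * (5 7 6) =(1 7 5 4 8 11)(3 6 9 10) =[0, 7, 2, 6, 8, 4, 9, 5, 11, 10, 3, 1]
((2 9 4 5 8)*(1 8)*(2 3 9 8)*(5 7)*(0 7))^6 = (0 3 1)(2 7 9)(4 8 5)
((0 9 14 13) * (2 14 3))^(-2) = (0 14 3)(2 9 13)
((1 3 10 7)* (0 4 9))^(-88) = (10)(0 9 4)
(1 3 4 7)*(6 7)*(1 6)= [0, 3, 2, 4, 1, 5, 7, 6]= (1 3 4)(6 7)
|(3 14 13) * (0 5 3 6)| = |(0 5 3 14 13 6)| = 6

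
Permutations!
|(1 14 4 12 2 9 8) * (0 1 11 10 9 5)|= 28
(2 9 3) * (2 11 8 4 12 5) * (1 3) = (1 3 11 8 4 12 5 2 9) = [0, 3, 9, 11, 12, 2, 6, 7, 4, 1, 10, 8, 5]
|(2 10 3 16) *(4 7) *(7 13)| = |(2 10 3 16)(4 13 7)| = 12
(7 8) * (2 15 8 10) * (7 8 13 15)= (2 7 10)(13 15)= [0, 1, 7, 3, 4, 5, 6, 10, 8, 9, 2, 11, 12, 15, 14, 13]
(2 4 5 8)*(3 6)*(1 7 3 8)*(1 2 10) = (1 7 3 6 8 10)(2 4 5) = [0, 7, 4, 6, 5, 2, 8, 3, 10, 9, 1]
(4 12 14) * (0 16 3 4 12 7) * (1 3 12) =(0 16 12 14 1 3 4 7) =[16, 3, 2, 4, 7, 5, 6, 0, 8, 9, 10, 11, 14, 13, 1, 15, 12]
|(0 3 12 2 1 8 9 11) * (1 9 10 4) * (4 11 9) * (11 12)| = 6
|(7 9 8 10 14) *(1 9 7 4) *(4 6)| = 7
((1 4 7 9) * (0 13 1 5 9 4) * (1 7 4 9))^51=(0 9)(1 7)(5 13)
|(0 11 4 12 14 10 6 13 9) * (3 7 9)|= 11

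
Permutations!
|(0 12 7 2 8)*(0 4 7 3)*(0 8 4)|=12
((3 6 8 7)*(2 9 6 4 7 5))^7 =((2 9 6 8 5)(3 4 7))^7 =(2 6 5 9 8)(3 4 7)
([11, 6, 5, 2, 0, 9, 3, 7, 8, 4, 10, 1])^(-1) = (0 4 9 5 2 3 6 1 11)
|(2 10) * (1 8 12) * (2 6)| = 3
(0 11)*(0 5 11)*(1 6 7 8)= (1 6 7 8)(5 11)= [0, 6, 2, 3, 4, 11, 7, 8, 1, 9, 10, 5]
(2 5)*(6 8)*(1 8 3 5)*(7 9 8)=[0, 7, 1, 5, 4, 2, 3, 9, 6, 8]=(1 7 9 8 6 3 5 2)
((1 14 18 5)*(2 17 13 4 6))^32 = (18)(2 13 6 17 4)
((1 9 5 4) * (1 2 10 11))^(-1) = ((1 9 5 4 2 10 11))^(-1) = (1 11 10 2 4 5 9)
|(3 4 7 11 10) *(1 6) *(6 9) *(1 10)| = 8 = |(1 9 6 10 3 4 7 11)|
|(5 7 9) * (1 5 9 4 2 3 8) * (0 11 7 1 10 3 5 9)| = |(0 11 7 4 2 5 1 9)(3 8 10)| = 24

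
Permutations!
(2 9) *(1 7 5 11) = (1 7 5 11)(2 9) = [0, 7, 9, 3, 4, 11, 6, 5, 8, 2, 10, 1]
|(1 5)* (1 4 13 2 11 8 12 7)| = 9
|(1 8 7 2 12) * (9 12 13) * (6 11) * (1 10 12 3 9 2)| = 6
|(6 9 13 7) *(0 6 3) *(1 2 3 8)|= |(0 6 9 13 7 8 1 2 3)|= 9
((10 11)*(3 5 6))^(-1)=((3 5 6)(10 11))^(-1)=(3 6 5)(10 11)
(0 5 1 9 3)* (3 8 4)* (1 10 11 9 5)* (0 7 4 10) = (0 1 5)(3 7 4)(8 10 11 9) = [1, 5, 2, 7, 3, 0, 6, 4, 10, 8, 11, 9]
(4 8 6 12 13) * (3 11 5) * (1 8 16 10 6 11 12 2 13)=(1 8 11 5 3 12)(2 13 4 16 10 6)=[0, 8, 13, 12, 16, 3, 2, 7, 11, 9, 6, 5, 1, 4, 14, 15, 10]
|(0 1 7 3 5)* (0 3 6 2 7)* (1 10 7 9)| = 14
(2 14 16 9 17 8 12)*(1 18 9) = [0, 18, 14, 3, 4, 5, 6, 7, 12, 17, 10, 11, 2, 13, 16, 15, 1, 8, 9] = (1 18 9 17 8 12 2 14 16)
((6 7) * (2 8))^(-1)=(2 8)(6 7)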